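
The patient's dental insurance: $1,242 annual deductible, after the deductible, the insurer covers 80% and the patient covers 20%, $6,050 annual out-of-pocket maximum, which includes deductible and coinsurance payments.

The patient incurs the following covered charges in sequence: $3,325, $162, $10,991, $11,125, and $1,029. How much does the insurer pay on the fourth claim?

Claim 1 ($3,325): $1,242 to deductible, leaving $2,083; 20% of $2,083 = $416.60. Patient pays $1,658.60; OOP now $1,658.60. Insurer: $3,325 − $1,658.60 = $1,666.40.
Claim 2 ($162): 20% coinsurance on $162 = $32.40. Patient owes $32.40 (running OOP $1,691). Plan pays $162 − $32.40 = $129.60.
Claim 3 ($10,991): deductible already satisfied, so patient's share is 20% × $10,991 = $2,198.20. Patient owes $2,198.20 (running OOP $3,889.20). Insurer: $10,991 − $2,198.20 = $8,792.80.
Claim 4 ($11,125): deductible already satisfied, so patient's share is 20% × $11,125 = $2,225. OOP would hit $6,114.20 > $6,050, so the cap limits the patient to $6,050 − $3,889.20 = $2,160.80. Plan pays $11,125 − $2,160.80 = $8,964.20.

$8,964.20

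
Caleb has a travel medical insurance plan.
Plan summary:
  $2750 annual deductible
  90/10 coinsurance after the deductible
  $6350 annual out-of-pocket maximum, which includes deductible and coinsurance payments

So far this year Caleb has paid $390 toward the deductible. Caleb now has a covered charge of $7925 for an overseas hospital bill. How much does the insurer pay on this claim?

Deductible still to meet: $2750 − $390 = $2360.
The remaining $5565 (= $7925 − $2360) moves to coinsurance.
Coinsurance: $5565 × 10% = $556.50.
Traveler responsibility before any cap: $2360 + $556.50 = $2916.50.
Total out-of-pocket so far would be $390 + $2916.50 = $3306.50, below the $6350 cap — no reduction.
The plan picks up $7925 − $2916.50 = $5008.50.

$5008.50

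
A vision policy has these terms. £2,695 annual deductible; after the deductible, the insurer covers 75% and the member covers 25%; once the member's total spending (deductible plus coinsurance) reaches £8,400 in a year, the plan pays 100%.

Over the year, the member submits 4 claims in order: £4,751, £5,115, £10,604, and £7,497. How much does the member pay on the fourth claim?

#1 (£4,751): £2,695 finishes the deductible; £2,056 goes to coinsurance; coinsurance £2,056 × 25% = £514. Member owes £3,209 (running OOP £3,209).
#2 (£5,115): 25% coinsurance on £5,115 = £1,278.75. Cost to member: £1,278.75. OOP to date £4,487.75.
#3 (£10,604): deductible already satisfied, so member's share is 25% × £10,604 = £2,651. Member owes £2,651 (running OOP £7,138.75).
#4 (£7,497): deductible already satisfied, so member's share is 25% × £7,497 = £1,874.25. That would push OOP to £9,013, over the £8,400 cap, so member pays £8,400 − £7,138.75 = £1,261.25.

£1,261.25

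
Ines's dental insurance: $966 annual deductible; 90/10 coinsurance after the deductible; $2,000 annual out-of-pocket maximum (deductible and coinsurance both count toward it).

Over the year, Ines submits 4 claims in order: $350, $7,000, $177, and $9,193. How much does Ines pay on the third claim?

Claim 1 ($350): fully absorbed by the deductible. Patient pays $350; OOP now $350.
Claim 2 ($7,000): $616 to deductible, leaving $6,384; 10% of $6,384 = $638.40. Patient owes $1,254.40 (running OOP $1,604.40).
Claim 3 ($177): deductible already satisfied, so patient's share is 10% × $177 = $17.70. Patient pays $17.70; OOP now $1,622.10.

$17.70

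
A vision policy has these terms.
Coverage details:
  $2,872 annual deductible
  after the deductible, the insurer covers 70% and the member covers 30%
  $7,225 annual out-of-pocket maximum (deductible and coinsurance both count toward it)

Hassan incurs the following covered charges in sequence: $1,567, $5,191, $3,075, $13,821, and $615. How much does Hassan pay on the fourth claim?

$2,264.70

Claim 1 — $1,567: entire amount goes to the deductible. Member pays $1,567; OOP now $1,567.
Claim 2 — $5,191: $1,305 to deductible, leaving $3,886; 30% of $3,886 = $1,165.80. Cost to member: $2,470.80. OOP to date $4,037.80.
Claim 3 — $3,075: deductible already satisfied, so member's share is 30% × $3,075 = $922.50. Member owes $922.50 (running OOP $4,960.30).
Claim 4 — $13,821: 30% coinsurance on $13,821 = $4,146.30. That would push OOP to $9,106.60, over the $7,225 cap, so member pays $7,225 − $4,960.30 = $2,264.70.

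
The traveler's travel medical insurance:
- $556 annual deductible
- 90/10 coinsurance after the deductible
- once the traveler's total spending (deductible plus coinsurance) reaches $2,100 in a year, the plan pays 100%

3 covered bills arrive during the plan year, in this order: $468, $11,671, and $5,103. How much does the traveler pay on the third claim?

Claim 1 ($468): fully absorbed by the deductible. Traveler pays $468; OOP now $468.
Claim 2 ($11,671): $88 finishes the deductible; $11,583 goes to coinsurance; 10% of $11,583 = $1,158.30. Cost to traveler: $1,246.30. OOP to date $1,714.30.
Claim 3 ($5,103): deductible met; 10% of $5,103 = $510.30. That would push OOP to $2,224.60, over the $2,100 cap, so traveler pays $2,100 − $1,714.30 = $385.70.

$385.70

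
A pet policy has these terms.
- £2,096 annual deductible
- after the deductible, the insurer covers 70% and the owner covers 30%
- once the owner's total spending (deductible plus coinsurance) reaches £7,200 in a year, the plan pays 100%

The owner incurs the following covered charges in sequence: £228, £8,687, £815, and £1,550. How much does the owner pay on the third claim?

£244.50

Claim 1 — £228: fully absorbed by the deductible. Owner pays £228; OOP now £228.
Claim 2 — £8,687: deductible takes £1,868, £6,819 remains; coinsurance £6,819 × 30% = £2,045.70. Owner pays £3,913.70; OOP now £4,141.70.
Claim 3 — £815: deductible already satisfied, so owner's share is 30% × £815 = £244.50. Cost to owner: £244.50. OOP to date £4,386.20.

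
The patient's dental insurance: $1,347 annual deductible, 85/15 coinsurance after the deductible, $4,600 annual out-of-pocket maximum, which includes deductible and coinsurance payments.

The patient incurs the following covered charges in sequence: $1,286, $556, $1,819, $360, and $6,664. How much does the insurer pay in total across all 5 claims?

Claim 1 ($1,286): fully absorbed by the deductible. Patient pays $1,286; OOP now $1,286. Plan pays $1,286 − $1,286 = $0.
Claim 2 ($556): $61 finishes the deductible; $495 goes to coinsurance; coinsurance $495 × 15% = $74.25. Patient pays $135.25; OOP now $1,421.25. Plan pays $556 − $135.25 = $420.75.
Claim 3 ($1,819): 15% coinsurance on $1,819 = $272.85. Patient pays $272.85; OOP now $1,694.10. Insurer: $1,819 − $272.85 = $1,546.15.
Claim 4 ($360): 15% coinsurance on $360 = $54. Cost to patient: $54. OOP to date $1,748.10. Plan pays $360 − $54 = $306.
Claim 5 ($6,664): deductible already satisfied, so patient's share is 15% × $6,664 = $999.60. Patient pays $999.60; OOP now $2,747.70. Plan pays $6,664 − $999.60 = $5,664.40.
Insurer total: $0 + $420.75 + $1,546.15 + $306 + $5,664.40 = $7,937.30.

$7,937.30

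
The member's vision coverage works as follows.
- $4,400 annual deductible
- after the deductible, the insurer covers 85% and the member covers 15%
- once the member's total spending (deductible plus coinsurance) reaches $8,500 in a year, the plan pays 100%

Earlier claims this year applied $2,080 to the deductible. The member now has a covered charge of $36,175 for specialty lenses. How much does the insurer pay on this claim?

Remaining deductible: $4,400 − $2,080 = $2,320.
The remaining $33,855 (= $36,175 − $2,320) moves to coinsurance.
15% of $33,855 = $5,078.25 falls to the member.
Member responsibility before any cap: $2,320 + $5,078.25 = $7,398.25.
Adding $7,398.25 to the $2,080 already spent would give $9,478.25, which exceeds the $8,500 cap; the member pays just $8,500 − $2,080 = $6,420.
Insurer pays the balance: $36,175 − $6,420 = $29,755.

$29,755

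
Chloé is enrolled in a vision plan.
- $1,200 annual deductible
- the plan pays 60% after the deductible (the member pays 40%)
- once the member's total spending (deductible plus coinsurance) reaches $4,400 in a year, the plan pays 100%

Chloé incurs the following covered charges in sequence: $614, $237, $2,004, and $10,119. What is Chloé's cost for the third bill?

$1,011

#1 ($614): fully absorbed by the deductible. Member pays $614; OOP now $614.
#2 ($237): fully absorbed by the deductible. Member owes $237 (running OOP $851).
#3 ($2,004): deductible takes $349, $1,655 remains; 40% of $1,655 = $662. Cost to member: $1,011. OOP to date $1,862.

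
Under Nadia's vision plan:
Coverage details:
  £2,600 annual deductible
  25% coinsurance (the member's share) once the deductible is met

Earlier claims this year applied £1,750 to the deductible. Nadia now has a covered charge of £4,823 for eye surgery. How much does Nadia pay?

Remaining deductible: £2,600 − £1,750 = £850.
After the £850 deductible portion, £4,823 − £850 = £3,973 is subject to coinsurance.
Coinsurance: £3,973 × 25% = £993.25.
Member responsibility: £850 + £993.25 = £1,843.25.

£1,843.25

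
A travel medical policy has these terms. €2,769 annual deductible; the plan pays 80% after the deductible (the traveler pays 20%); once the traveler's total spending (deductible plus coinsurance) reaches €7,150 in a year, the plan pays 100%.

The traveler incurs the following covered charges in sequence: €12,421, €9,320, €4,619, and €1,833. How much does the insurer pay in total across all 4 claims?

€21,043

Claim 1 — €12,421: €2,769 finishes the deductible; €9,652 goes to coinsurance; 20% of €9,652 = €1,930.40. Cost to traveler: €4,699.40. OOP to date €4,699.40. Insurer: €12,421 − €4,699.40 = €7,721.60.
Claim 2 — €9,320: deductible met; 20% of €9,320 = €1,864. Cost to traveler: €1,864. OOP to date €6,563.40. Insurer: €9,320 − €1,864 = €7,456.
Claim 3 — €4,619: deductible already satisfied, so traveler's share is 20% × €4,619 = €923.80. Adding that to €6,563.40 gives €7,487.20, past the €7,150 cap; traveler pays only €7,150 − €6,563.40 = €586.60. Plan pays €4,619 − €586.60 = €4,032.40.
Claim 4 — €1,833: 20% coinsurance on €1,833 = €366.60. OOP would hit €7,516.60 > €7,150, so the cap limits the traveler to €7,150 − €7,150 = €0. Insurer: €1,833 − €0 = €1,833.
Insurer total: €7,721.60 + €7,456 + €4,032.40 + €1,833 = €21,043.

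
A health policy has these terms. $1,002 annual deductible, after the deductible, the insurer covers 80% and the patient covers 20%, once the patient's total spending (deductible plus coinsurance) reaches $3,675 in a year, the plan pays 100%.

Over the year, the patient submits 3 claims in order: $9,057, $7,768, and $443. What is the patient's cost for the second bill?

#1 ($9,057): $1,002 to deductible, leaving $8,055; 20% of $8,055 = $1,611. Patient pays $2,613; OOP now $2,613.
#2 ($7,768): deductible already satisfied, so patient's share is 20% × $7,768 = $1,553.60. That would push OOP to $4,166.60, over the $3,675 cap, so patient pays $3,675 − $2,613 = $1,062.

$1,062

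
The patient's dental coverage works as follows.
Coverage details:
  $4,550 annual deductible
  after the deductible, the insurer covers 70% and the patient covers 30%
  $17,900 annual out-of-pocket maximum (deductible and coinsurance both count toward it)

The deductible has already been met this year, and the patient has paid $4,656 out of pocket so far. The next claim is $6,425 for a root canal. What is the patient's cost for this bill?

$1,927.50

The deductible is already satisfied, so the full bill goes to coinsurance.
30% of $6,425 = $1,927.50 falls to the patient.
Cumulative spending $4,656 + $1,927.50 = $6,583.50 stays under the $17,900 maximum.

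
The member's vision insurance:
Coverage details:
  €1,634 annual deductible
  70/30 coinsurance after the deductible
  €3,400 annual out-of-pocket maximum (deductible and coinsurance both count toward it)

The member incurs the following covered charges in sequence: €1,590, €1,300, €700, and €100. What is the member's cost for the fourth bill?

€30

Claim 1 — €1,590: entire amount goes to the deductible. Cost to member: €1,590. OOP to date €1,590.
Claim 2 — €1,300: €44 to deductible, leaving €1,256; 30% of €1,256 = €376.80. Cost to member: €420.80. OOP to date €2,010.80.
Claim 3 — €700: deductible met; 30% of €700 = €210. Member pays €210; OOP now €2,220.80.
Claim 4 — €100: 30% coinsurance on €100 = €30. Member owes €30 (running OOP €2,250.80).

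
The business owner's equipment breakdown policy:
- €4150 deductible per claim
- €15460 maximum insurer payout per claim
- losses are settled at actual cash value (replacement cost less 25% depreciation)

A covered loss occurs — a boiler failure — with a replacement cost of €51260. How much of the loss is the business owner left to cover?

Actual cash value after 25% depreciation: €51260 × 75% = €38445.
Less the €4150 deductible: €38445 − €4150 = €34295.
€34295 exceeds the €15460 limit, so the insurer pays the limit: €15460.
Out of pocket: €51260 − €15460 = €35800.

€35800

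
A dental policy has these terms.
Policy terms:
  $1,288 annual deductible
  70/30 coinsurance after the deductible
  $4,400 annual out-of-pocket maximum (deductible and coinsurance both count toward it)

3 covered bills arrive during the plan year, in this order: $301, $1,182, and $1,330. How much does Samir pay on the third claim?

Bill 1, $301: entire amount goes to the deductible. Patient owes $301 (running OOP $301).
Bill 2, $1,182: $987 to deductible, leaving $195; 30% of $195 = $58.50. Cost to patient: $1,045.50. OOP to date $1,346.50.
Bill 3, $1,330: 30% coinsurance on $1,330 = $399. Patient pays $399; OOP now $1,745.50.

$399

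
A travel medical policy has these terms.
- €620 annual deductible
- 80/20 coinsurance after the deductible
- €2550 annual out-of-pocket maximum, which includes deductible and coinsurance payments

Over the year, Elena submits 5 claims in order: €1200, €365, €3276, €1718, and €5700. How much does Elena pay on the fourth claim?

€343.60

Claim 1 (€1200): deductible takes €620, €580 remains; coinsurance €580 × 20% = €116. Cost to traveler: €736. OOP to date €736.
Claim 2 (€365): 20% coinsurance on €365 = €73. Traveler owes €73 (running OOP €809).
Claim 3 (€3276): deductible met; 20% of €3276 = €655.20. Cost to traveler: €655.20. OOP to date €1464.20.
Claim 4 (€1718): 20% coinsurance on €1718 = €343.60. Traveler pays €343.60; OOP now €1807.80.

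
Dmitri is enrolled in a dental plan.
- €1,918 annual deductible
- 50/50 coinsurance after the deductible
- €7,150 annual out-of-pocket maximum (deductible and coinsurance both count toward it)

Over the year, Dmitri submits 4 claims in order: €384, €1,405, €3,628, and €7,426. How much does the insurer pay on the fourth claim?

Claim 1 — €384: entire amount goes to the deductible. Cost to patient: €384. OOP to date €384. Insurer: €384 − €384 = €0.
Claim 2 — €1,405: fully absorbed by the deductible. Patient pays €1,405; OOP now €1,789. Insurer: €1,405 − €1,405 = €0.
Claim 3 — €3,628: deductible takes €129, €3,499 remains; coinsurance €3,499 × 50% = €1,749.50. Patient pays €1,878.50; OOP now €3,667.50. Insurer: €3,628 − €1,878.50 = €1,749.50.
Claim 4 — €7,426: 50% coinsurance on €7,426 = €3,713. That would push OOP to €7,380.50, over the €7,150 cap, so patient pays €7,150 − €3,667.50 = €3,482.50. Plan pays €7,426 − €3,482.50 = €3,943.50.

€3,943.50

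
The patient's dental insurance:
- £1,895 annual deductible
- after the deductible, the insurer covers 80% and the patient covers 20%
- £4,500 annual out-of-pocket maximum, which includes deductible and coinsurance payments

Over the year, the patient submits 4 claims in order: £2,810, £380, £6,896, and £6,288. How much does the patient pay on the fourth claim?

£966.80

Claim 1 — £2,810: £1,895 finishes the deductible; £915 goes to coinsurance; coinsurance £915 × 20% = £183. Patient owes £2,078 (running OOP £2,078).
Claim 2 — £380: deductible met; 20% of £380 = £76. Cost to patient: £76. OOP to date £2,154.
Claim 3 — £6,896: deductible already satisfied, so patient's share is 20% × £6,896 = £1,379.20. Cost to patient: £1,379.20. OOP to date £3,533.20.
Claim 4 — £6,288: deductible met; 20% of £6,288 = £1,257.60. That would push OOP to £4,790.80, over the £4,500 cap, so patient pays £4,500 − £3,533.20 = £966.80.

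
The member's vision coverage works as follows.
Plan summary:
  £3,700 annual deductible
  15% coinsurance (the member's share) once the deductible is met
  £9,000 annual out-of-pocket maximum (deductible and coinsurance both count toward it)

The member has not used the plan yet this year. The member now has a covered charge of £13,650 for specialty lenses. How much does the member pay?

Deductible not yet touched, so the first £3,700 of the bill goes to the deductible.
After the £3,700 deductible portion, £13,650 − £3,700 = £9,950 is subject to coinsurance.
15% of £9,950 = £1,492.50 falls to the member.
Member responsibility before any cap: £3,700 + £1,492.50 = £5,192.50.
Total out-of-pocket so far would be £0 + £5,192.50 = £5,192.50, below the £9,000 cap — no reduction.

£5,192.50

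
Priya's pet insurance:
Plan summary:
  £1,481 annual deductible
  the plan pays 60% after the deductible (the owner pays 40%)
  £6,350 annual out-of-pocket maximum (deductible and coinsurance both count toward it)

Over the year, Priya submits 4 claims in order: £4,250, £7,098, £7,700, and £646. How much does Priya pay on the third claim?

£922.20

Claim 1 (£4,250): £1,481 finishes the deductible; £2,769 goes to coinsurance; owner's 40% is £1,107.60. Owner pays £2,588.60; OOP now £2,588.60.
Claim 2 (£7,098): deductible met; 40% of £7,098 = £2,839.20. Owner owes £2,839.20 (running OOP £5,427.80).
Claim 3 (£7,700): deductible met; 40% of £7,700 = £3,080. That would push OOP to £8,507.80, over the £6,350 cap, so owner pays £6,350 − £5,427.80 = £922.20.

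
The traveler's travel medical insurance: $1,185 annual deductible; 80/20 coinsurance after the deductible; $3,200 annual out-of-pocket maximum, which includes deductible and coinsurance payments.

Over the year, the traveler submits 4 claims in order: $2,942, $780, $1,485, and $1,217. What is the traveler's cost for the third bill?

$297

Bill 1, $2,942: deductible takes $1,185, $1,757 remains; 20% of $1,757 = $351.40. Cost to traveler: $1,536.40. OOP to date $1,536.40.
Bill 2, $780: deductible already satisfied, so traveler's share is 20% × $780 = $156. Traveler owes $156 (running OOP $1,692.40).
Bill 3, $1,485: deductible met; 20% of $1,485 = $297. Traveler owes $297 (running OOP $1,989.40).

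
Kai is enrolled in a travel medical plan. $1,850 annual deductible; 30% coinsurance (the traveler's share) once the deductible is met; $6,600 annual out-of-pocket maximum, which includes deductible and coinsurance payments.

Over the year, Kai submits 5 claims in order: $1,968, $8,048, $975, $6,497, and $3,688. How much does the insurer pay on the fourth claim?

$4,547.90

#1 ($1,968): $1,850 to deductible, leaving $118; traveler's 30% is $35.40. Cost to traveler: $1,885.40. OOP to date $1,885.40. Plan pays $1,968 − $1,885.40 = $82.60.
#2 ($8,048): 30% coinsurance on $8,048 = $2,414.40. Traveler owes $2,414.40 (running OOP $4,299.80). Insurer: $8,048 − $2,414.40 = $5,633.60.
#3 ($975): deductible met; 30% of $975 = $292.50. Cost to traveler: $292.50. OOP to date $4,592.30. Insurer: $975 − $292.50 = $682.50.
#4 ($6,497): deductible met; 30% of $6,497 = $1,949.10. Cost to traveler: $1,949.10. OOP to date $6,541.40. Plan pays $6,497 − $1,949.10 = $4,547.90.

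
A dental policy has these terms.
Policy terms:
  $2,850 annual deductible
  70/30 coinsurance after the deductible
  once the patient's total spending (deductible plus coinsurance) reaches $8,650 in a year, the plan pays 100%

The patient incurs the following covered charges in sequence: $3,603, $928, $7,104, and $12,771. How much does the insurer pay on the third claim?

Claim 1 ($3,603): $2,850 to deductible, leaving $753; coinsurance $753 × 30% = $225.90. Patient pays $3,075.90; OOP now $3,075.90. Plan pays $3,603 − $3,075.90 = $527.10.
Claim 2 ($928): 30% coinsurance on $928 = $278.40. Cost to patient: $278.40. OOP to date $3,354.30. Insurer: $928 − $278.40 = $649.60.
Claim 3 ($7,104): deductible already satisfied, so patient's share is 30% × $7,104 = $2,131.20. Patient owes $2,131.20 (running OOP $5,485.50). Plan pays $7,104 − $2,131.20 = $4,972.80.

$4,972.80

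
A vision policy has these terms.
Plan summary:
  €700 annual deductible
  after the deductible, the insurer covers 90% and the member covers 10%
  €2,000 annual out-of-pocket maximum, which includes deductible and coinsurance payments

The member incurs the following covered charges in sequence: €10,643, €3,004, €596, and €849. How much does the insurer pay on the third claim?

€590.70

#1 (€10,643): €700 finishes the deductible; €9,943 goes to coinsurance; member's 10% is €994.30. Member pays €1,694.30; OOP now €1,694.30. Insurer: €10,643 − €1,694.30 = €8,948.70.
#2 (€3,004): deductible already satisfied, so member's share is 10% × €3,004 = €300.40. Cost to member: €300.40. OOP to date €1,994.70. Insurer: €3,004 − €300.40 = €2,703.60.
#3 (€596): deductible already satisfied, so member's share is 10% × €596 = €59.60. That would push OOP to €2,054.30, over the €2,000 cap, so member pays €2,000 − €1,994.70 = €5.30. Insurer: €596 − €5.30 = €590.70.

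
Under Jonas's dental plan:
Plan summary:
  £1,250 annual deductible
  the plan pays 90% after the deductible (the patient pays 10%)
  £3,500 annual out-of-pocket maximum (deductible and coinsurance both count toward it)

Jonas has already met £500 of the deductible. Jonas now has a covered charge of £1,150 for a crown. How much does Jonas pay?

Deductible still to meet: £1,250 − £500 = £750.
The remaining £400 (= £1,150 − £750) moves to coinsurance.
10% of £400 = £40 falls to the patient.
That puts the patient's cost at £750 + £40 = £790 before any cap.
Cumulative spending £500 + £790 = £1,290 stays under the £3,500 maximum.

£790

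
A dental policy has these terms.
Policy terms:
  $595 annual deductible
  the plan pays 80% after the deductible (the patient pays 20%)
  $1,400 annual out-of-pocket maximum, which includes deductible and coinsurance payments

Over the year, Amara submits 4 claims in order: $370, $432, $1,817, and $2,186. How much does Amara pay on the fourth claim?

$400.20

#1 ($370): all of it applies to the deductible. Patient owes $370 (running OOP $370).
#2 ($432): $225 to deductible, leaving $207; coinsurance $207 × 20% = $41.40. Cost to patient: $266.40. OOP to date $636.40.
#3 ($1,817): 20% coinsurance on $1,817 = $363.40. Patient pays $363.40; OOP now $999.80.
#4 ($2,186): deductible met; 20% of $2,186 = $437.20. That would push OOP to $1,437, over the $1,400 cap, so patient pays $1,400 − $999.80 = $400.20.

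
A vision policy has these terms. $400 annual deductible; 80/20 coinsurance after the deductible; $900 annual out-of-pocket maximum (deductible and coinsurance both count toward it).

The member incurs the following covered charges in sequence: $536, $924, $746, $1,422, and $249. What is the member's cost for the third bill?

$149.20

#1 ($536): $400 to deductible, leaving $136; member's 20% is $27.20. Member pays $427.20; OOP now $427.20.
#2 ($924): deductible met; 20% of $924 = $184.80. Cost to member: $184.80. OOP to date $612.
#3 ($746): deductible already satisfied, so member's share is 20% × $746 = $149.20. Member pays $149.20; OOP now $761.20.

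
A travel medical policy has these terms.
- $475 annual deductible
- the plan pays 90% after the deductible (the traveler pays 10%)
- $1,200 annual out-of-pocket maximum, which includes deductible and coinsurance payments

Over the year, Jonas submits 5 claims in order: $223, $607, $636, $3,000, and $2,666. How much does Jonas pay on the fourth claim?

$300

Claim 1 ($223): entire amount goes to the deductible. Traveler owes $223 (running OOP $223).
Claim 2 ($607): $252 finishes the deductible; $355 goes to coinsurance; coinsurance $355 × 10% = $35.50. Cost to traveler: $287.50. OOP to date $510.50.
Claim 3 ($636): deductible already satisfied, so traveler's share is 10% × $636 = $63.60. Traveler pays $63.60; OOP now $574.10.
Claim 4 ($3,000): deductible met; 10% of $3,000 = $300. Traveler pays $300; OOP now $874.10.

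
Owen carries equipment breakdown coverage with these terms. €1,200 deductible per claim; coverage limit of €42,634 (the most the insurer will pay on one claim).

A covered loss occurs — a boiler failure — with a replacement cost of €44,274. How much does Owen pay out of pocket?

Subtract the deductible: €44,274 − €1,200 = €43,074.
Since €43,074 > €42,634, the payout is capped at €42,634.
Out of pocket: €44,274 − €42,634 = €1,640.

€1,640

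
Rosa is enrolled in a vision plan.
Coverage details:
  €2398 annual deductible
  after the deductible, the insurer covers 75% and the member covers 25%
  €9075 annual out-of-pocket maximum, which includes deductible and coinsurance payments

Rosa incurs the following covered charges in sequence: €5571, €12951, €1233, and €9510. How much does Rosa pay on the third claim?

€308.25

Claim 1 (€5571): €2398 to deductible, leaving €3173; coinsurance €3173 × 25% = €793.25. Cost to member: €3191.25. OOP to date €3191.25.
Claim 2 (€12951): deductible already satisfied, so member's share is 25% × €12951 = €3237.75. Cost to member: €3237.75. OOP to date €6429.
Claim 3 (€1233): deductible already satisfied, so member's share is 25% × €1233 = €308.25. Member pays €308.25; OOP now €6737.25.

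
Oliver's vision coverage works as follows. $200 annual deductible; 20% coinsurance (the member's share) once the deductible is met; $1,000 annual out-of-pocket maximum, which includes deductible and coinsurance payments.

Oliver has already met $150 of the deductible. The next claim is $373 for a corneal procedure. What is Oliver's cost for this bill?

$114.60

$150 of the $200 deductible is already met, leaving $50.
After the $50 deductible portion, $373 − $50 = $323 is subject to coinsurance.
Coinsurance: $323 × 20% = $64.60.
Member responsibility before any cap: $50 + $64.60 = $114.60.
Total out-of-pocket so far would be $150 + $114.60 = $264.60, below the $1,000 cap — no reduction.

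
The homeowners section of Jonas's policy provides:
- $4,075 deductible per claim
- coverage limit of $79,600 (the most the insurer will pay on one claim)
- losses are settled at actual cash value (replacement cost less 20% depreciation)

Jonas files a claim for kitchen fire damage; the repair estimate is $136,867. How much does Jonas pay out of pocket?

Depreciate 20%: the covered value is $136,867 × 0.8 = $109,493.60.
Less the $4,075 deductible: $109,493.60 − $4,075 = $105,418.60.
Since $105,418.60 > $79,600, the payout is capped at $79,600.
Out of pocket: $136,867 − $79,600 = $57,267.

$57,267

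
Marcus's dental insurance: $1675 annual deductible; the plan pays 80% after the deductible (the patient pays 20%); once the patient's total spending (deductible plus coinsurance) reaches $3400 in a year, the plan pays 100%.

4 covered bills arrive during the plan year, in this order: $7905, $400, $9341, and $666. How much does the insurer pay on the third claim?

$8942

#1 ($7905): $1675 to deductible, leaving $6230; 20% of $6230 = $1246. Patient owes $2921 (running OOP $2921). Plan pays $7905 − $2921 = $4984.
#2 ($400): 20% coinsurance on $400 = $80. Cost to patient: $80. OOP to date $3001. Insurer: $400 − $80 = $320.
#3 ($9341): deductible already satisfied, so patient's share is 20% × $9341 = $1868.20. That would push OOP to $4869.20, over the $3400 cap, so patient pays $3400 − $3001 = $399. Plan pays $9341 − $399 = $8942.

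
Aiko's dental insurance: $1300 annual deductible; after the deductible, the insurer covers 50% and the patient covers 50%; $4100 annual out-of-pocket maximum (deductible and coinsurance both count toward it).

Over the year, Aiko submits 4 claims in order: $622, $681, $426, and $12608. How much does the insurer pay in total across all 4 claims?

$10237

#1 ($622): entire amount goes to the deductible. Cost to patient: $622. OOP to date $622. Plan pays $622 − $622 = $0.
#2 ($681): $678 to deductible, leaving $3; 50% of $3 = $1.50. Patient pays $679.50; OOP now $1301.50. Insurer: $681 − $679.50 = $1.50.
#3 ($426): deductible already satisfied, so patient's share is 50% × $426 = $213. Cost to patient: $213. OOP to date $1514.50. Insurer: $426 − $213 = $213.
#4 ($12608): deductible already satisfied, so patient's share is 50% × $12608 = $6304. That would push OOP to $7818.50, over the $4100 cap, so patient pays $4100 − $1514.50 = $2585.50. Insurer: $12608 − $2585.50 = $10022.50.
Insurer total = bills − patient's total = $14337 − $4100 = $10237.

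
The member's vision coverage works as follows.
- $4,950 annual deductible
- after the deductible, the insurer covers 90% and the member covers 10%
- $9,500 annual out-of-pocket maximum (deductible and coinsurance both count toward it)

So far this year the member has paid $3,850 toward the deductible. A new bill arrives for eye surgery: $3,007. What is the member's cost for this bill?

Deductible still to meet: $4,950 − $3,850 = $1,100.
That leaves $3,007 − $1,100 = $1,907 for coinsurance.
Member's 10% share of $1,907 is $190.70.
Member responsibility before any cap: $1,100 + $190.70 = $1,290.70.
Cumulative spending $3,850 + $1,290.70 = $5,140.70 stays under the $9,500 maximum.

$1,290.70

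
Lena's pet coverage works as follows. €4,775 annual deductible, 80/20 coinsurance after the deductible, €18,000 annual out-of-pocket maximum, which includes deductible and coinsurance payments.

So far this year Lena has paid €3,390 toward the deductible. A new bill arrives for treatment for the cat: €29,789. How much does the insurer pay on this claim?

€22,723.20

€3,390 of the €4,775 deductible is already met, leaving €1,385.
The remaining €28,404 (= €29,789 − €1,385) moves to coinsurance.
Owner's 20% share of €28,404 is €5,680.80.
Owner responsibility before any cap: €1,385 + €5,680.80 = €7,065.80.
Year-to-date out-of-pocket becomes €3,390 + €7,065.80 = €10,455.80, still under the €18,000 maximum, so no cap applies.
Insurer pays the balance: €29,789 − €7,065.80 = €22,723.20.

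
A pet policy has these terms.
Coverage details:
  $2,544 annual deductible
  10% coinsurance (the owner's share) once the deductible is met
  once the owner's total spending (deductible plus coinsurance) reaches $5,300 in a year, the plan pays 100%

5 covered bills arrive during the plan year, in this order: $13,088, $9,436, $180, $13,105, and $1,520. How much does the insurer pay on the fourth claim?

$12,365

#1 ($13,088): deductible takes $2,544, $10,544 remains; 10% of $10,544 = $1,054.40. Owner pays $3,598.40; OOP now $3,598.40. Insurer: $13,088 − $3,598.40 = $9,489.60.
#2 ($9,436): 10% coinsurance on $9,436 = $943.60. Owner pays $943.60; OOP now $4,542. Plan pays $9,436 − $943.60 = $8,492.40.
#3 ($180): 10% coinsurance on $180 = $18. Cost to owner: $18. OOP to date $4,560. Insurer: $180 − $18 = $162.
#4 ($13,105): deductible met; 10% of $13,105 = $1,310.50. That would push OOP to $5,870.50, over the $5,300 cap, so owner pays $5,300 − $4,560 = $740. Plan pays $13,105 − $740 = $12,365.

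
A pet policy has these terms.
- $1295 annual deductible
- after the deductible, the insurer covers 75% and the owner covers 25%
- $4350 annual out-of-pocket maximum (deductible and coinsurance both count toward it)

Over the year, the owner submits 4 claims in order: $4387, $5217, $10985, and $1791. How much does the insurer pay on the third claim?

$10007.25

Claim 1 ($4387): $1295 to deductible, leaving $3092; 25% of $3092 = $773. Cost to owner: $2068. OOP to date $2068. Plan pays $4387 − $2068 = $2319.
Claim 2 ($5217): deductible met; 25% of $5217 = $1304.25. Cost to owner: $1304.25. OOP to date $3372.25. Insurer: $5217 − $1304.25 = $3912.75.
Claim 3 ($10985): 25% coinsurance on $10985 = $2746.25. Adding that to $3372.25 gives $6118.50, past the $4350 cap; owner pays only $4350 − $3372.25 = $977.75. Plan pays $10985 − $977.75 = $10007.25.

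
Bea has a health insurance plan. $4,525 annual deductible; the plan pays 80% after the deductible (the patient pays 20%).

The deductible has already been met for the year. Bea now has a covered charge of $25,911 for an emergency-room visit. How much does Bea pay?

With the deductible met, the entire $25,911 is subject to coinsurance.
Patient's 20% share of $25,911 is $5,182.20.

$5,182.20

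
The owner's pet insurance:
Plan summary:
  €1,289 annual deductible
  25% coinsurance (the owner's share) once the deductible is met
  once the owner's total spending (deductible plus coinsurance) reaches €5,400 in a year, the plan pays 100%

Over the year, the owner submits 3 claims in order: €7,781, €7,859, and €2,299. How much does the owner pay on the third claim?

Bill 1, €7,781: deductible takes €1,289, €6,492 remains; coinsurance €6,492 × 25% = €1,623. Owner owes €2,912 (running OOP €2,912).
Bill 2, €7,859: 25% coinsurance on €7,859 = €1,964.75. Owner pays €1,964.75; OOP now €4,876.75.
Bill 3, €2,299: deductible met; 25% of €2,299 = €574.75. OOP would hit €5,451.50 > €5,400, so the cap limits the owner to €5,400 − €4,876.75 = €523.25.

€523.25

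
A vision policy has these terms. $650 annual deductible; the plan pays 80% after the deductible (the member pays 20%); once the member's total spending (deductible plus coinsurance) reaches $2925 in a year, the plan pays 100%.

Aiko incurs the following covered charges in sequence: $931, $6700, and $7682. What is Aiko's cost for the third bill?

Claim 1 — $931: $650 to deductible, leaving $281; 20% of $281 = $56.20. Member owes $706.20 (running OOP $706.20).
Claim 2 — $6700: deductible already satisfied, so member's share is 20% × $6700 = $1340. Member pays $1340; OOP now $2046.20.
Claim 3 — $7682: deductible met; 20% of $7682 = $1536.40. OOP would hit $3582.60 > $2925, so the cap limits the member to $2925 − $2046.20 = $878.80.

$878.80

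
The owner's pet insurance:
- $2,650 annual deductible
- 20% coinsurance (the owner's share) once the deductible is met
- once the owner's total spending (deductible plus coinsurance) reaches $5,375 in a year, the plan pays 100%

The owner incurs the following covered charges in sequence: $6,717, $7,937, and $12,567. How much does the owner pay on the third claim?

$324.20

#1 ($6,717): deductible takes $2,650, $4,067 remains; 20% of $4,067 = $813.40. Owner pays $3,463.40; OOP now $3,463.40.
#2 ($7,937): deductible met; 20% of $7,937 = $1,587.40. Cost to owner: $1,587.40. OOP to date $5,050.80.
#3 ($12,567): deductible met; 20% of $12,567 = $2,513.40. OOP would hit $7,564.20 > $5,375, so the cap limits the owner to $5,375 − $5,050.80 = $324.20.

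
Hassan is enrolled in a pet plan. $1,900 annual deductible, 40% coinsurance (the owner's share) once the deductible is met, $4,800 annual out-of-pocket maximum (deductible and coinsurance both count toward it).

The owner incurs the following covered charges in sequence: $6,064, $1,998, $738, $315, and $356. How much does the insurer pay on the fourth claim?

$189

Claim 1 — $6,064: $1,900 finishes the deductible; $4,164 goes to coinsurance; coinsurance $4,164 × 40% = $1,665.60. Cost to owner: $3,565.60. OOP to date $3,565.60. Insurer: $6,064 − $3,565.60 = $2,498.40.
Claim 2 — $1,998: deductible met; 40% of $1,998 = $799.20. Owner owes $799.20 (running OOP $4,364.80). Insurer: $1,998 − $799.20 = $1,198.80.
Claim 3 — $738: deductible met; 40% of $738 = $295.20. Owner pays $295.20; OOP now $4,660. Plan pays $738 − $295.20 = $442.80.
Claim 4 — $315: 40% coinsurance on $315 = $126. Owner owes $126 (running OOP $4,786). Plan pays $315 − $126 = $189.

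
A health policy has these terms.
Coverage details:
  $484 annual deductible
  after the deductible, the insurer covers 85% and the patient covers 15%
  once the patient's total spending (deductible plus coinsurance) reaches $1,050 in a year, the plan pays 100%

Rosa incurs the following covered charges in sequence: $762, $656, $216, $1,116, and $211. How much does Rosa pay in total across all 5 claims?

$855.55

Claim 1 ($762): $484 finishes the deductible; $278 goes to coinsurance; coinsurance $278 × 15% = $41.70. Cost to patient: $525.70. OOP to date $525.70.
Claim 2 ($656): deductible met; 15% of $656 = $98.40. Patient pays $98.40; OOP now $624.10.
Claim 3 ($216): deductible met; 15% of $216 = $32.40. Cost to patient: $32.40. OOP to date $656.50.
Claim 4 ($1,116): deductible met; 15% of $1,116 = $167.40. Cost to patient: $167.40. OOP to date $823.90.
Claim 5 ($211): deductible met; 15% of $211 = $31.65. Patient pays $31.65; OOP now $855.55.
Summing the patient's payments: $525.70 + $98.40 + $32.40 + $167.40 + $31.65 = $855.55.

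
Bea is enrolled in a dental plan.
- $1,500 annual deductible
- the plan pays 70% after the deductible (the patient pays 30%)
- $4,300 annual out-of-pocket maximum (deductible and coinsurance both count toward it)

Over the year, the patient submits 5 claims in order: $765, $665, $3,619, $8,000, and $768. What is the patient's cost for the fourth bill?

$1,735.30

Claim 1 ($765): all of it applies to the deductible. Cost to patient: $765. OOP to date $765.
Claim 2 ($665): fully absorbed by the deductible. Patient owes $665 (running OOP $1,430).
Claim 3 ($3,619): $70 finishes the deductible; $3,549 goes to coinsurance; coinsurance $3,549 × 30% = $1,064.70. Cost to patient: $1,134.70. OOP to date $2,564.70.
Claim 4 ($8,000): 30% coinsurance on $8,000 = $2,400. That would push OOP to $4,964.70, over the $4,300 cap, so patient pays $4,300 − $2,564.70 = $1,735.30.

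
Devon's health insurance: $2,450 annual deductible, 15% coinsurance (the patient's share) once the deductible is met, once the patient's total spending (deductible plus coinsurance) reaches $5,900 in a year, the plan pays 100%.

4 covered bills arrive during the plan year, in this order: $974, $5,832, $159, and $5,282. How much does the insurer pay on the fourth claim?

$4,489.70

Bill 1, $974: entire amount goes to the deductible. Patient pays $974; OOP now $974. Insurer: $974 − $974 = $0.
Bill 2, $5,832: $1,476 to deductible, leaving $4,356; 15% of $4,356 = $653.40. Cost to patient: $2,129.40. OOP to date $3,103.40. Insurer: $5,832 − $2,129.40 = $3,702.60.
Bill 3, $159: deductible already satisfied, so patient's share is 15% × $159 = $23.85. Patient owes $23.85 (running OOP $3,127.25). Insurer: $159 − $23.85 = $135.15.
Bill 4, $5,282: deductible already satisfied, so patient's share is 15% × $5,282 = $792.30. Patient pays $792.30; OOP now $3,919.55. Plan pays $5,282 − $792.30 = $4,489.70.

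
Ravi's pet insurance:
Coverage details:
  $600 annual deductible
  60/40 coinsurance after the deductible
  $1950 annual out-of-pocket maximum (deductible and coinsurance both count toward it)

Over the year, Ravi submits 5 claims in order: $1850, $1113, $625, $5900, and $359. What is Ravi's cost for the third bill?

$250

#1 ($1850): $600 finishes the deductible; $1250 goes to coinsurance; coinsurance $1250 × 40% = $500. Cost to owner: $1100. OOP to date $1100.
#2 ($1113): deductible met; 40% of $1113 = $445.20. Cost to owner: $445.20. OOP to date $1545.20.
#3 ($625): deductible already satisfied, so owner's share is 40% × $625 = $250. Owner owes $250 (running OOP $1795.20).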